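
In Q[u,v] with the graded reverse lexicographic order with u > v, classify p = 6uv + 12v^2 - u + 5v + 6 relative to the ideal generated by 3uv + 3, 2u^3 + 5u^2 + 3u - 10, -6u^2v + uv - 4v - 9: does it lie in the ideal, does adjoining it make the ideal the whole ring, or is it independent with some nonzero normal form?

Adjoining 6uv + 12v^2 - u + 5v + 6 makes the ideal the whole ring: the system is inconsistent.

First compute the reduced Gröbner basis of I by Buchberger's algorithm.
f_1 = 3uv + 3, LT = uv.
f_2 = 2u^3 + 5u^2 + 3u - 10, LT = u^3.
f_3 = -6u^2v + uv - 4v - 9, LT = u^2v.

S(f_1,f_2): lcm = u^3v. S = -5/2u^2v + u^2 - 3/2uv + 5v.
  leading term u^2v: subtract (-5/6u)·f_1 from -5/2u^2v + u^2 - 3/2uv + 5v → u^2 - 3/2uv + 5/2u + 5v
  leading term u^2: no divisor's leading term divides it; move u^2 to the remainder.
  leading term uv: subtract (-1/2)·f_1 from -3/2uv + 5/2u + 5v → 5/2u + 5v + 3/2
  leading term u: no divisor's leading term divides it; move 5/2u to the remainder.
  leading term v: no divisor's leading term divides it; move 5v to the remainder.
  leading term 1: no divisor's leading term divides it; move 3/2 to the remainder.
  remainder u^2 + 5/2u + 5v + 3/2 ≠ 0; add h_4 = u^2 + 5/2u + 5v + 3/2 to the basis.

S(f_1,f_3): lcm = u^2v. S = 1/6uv + u - 2/3v - 3/2.
  leading term uv: subtract (1/18)·f_1 from 1/6uv + u - 2/3v - 3/2 → u - 2/3v - 5/3
  leading term u: no divisor's leading term divides it; move u to the remainder.
  leading term v: no divisor's leading term divides it; move -2/3v to the remainder.
  leading term 1: no divisor's leading term divides it; move -5/3 to the remainder.
  remainder u - 2/3v - 5/3 ≠ 0; add h_5 = u - 2/3v - 5/3 to the basis.

S(f_2,f_3): lcm = u^3v. S = 8/3u^2v + 5/6uv - 3/2u - 5v.
  leading term u^2v: subtract (8/9u)·f_1 from 8/3u^2v + 5/6uv - 3/2u - 5v → 5/6uv - 25/6u - 5v
  leading term uv: subtract (5/18)·f_1 from 5/6uv - 25/6u - 5v → -25/6u - 5v - 5/6
  leading term u: subtract (-25/6)·h_5 from -25/6u - 5v - 5/6 → -70/9v - 70/9
  leading term v: no divisor's leading term divides it; move -70/9v to the remainder.
  leading term 1: no divisor's leading term divides it; move -70/9 to the remainder.
  remainder -70/9v - 70/9 ≠ 0; add h_6 = -70/9v - 70/9 to the basis.

S(f_1,h_4): lcm = u^2v. S = -5/2uv - 5v^2 + u - 3/2v.
  leading term uv: subtract (-5/6)·f_1 from -5/2uv - 5v^2 + u - 3/2v → -5v^2 + u - 3/2v + 5/2
  leading term v^2: subtract (9/14v)·h_6 from -5v^2 + u - 3/2v + 5/2 → u + 7/2v + 5/2
  leading term u: subtract (1)·h_5 from u + 7/2v + 5/2 → 25/6v + 25/6
  leading term v: subtract (-15/28)·h_6 from 25/6v + 25/6 → 0
  remainder 0.

S(f_2,h_4): lcm = u^3. S = -5uv - 5.
  leading term uv: subtract (-5/3)·f_1 from -5uv - 5 → 0
  remainder 0.

S(f_3,h_4): lcm = u^2v. S = -8/3uv - 5v^2 - 5/6v + 3/2.
  leading term uv: subtract (-8/9)·f_1 from -8/3uv - 5v^2 - 5/6v + 3/2 → -5v^2 - 5/6v + 25/6
  leading term v^2: subtract (9/14v)·h_6 from -5v^2 - 5/6v + 25/6 → 25/6v + 25/6
  leading term v: subtract (-15/28)·h_6 from 25/6v + 25/6 → 0
  remainder 0.

S(f_1,h_5): lcm = uv. S = 2/3v^2 + 5/3v + 1.
  leading term v^2: subtract (-3/35v)·h_6 from 2/3v^2 + 5/3v + 1 → v + 1
  leading term v: subtract (-9/70)·h_6 from v + 1 → 0
  remainder 0.

S(f_2,h_5): lcm = u^3. S = 2/3u^2v + 25/6u^2 + 3/2u - 5.
  leading term u^2v: subtract (2/9u)·f_1 from 2/3u^2v + 25/6u^2 + 3/2u - 5 → 25/6u^2 + 5/6u - 5
  leading term u^2: subtract (25/6)·h_4 from 25/6u^2 + 5/6u - 5 → -115/12u - 125/6v - 45/4
  leading term u: subtract (-115/12)·h_5 from -115/12u - 125/6v - 45/4 → -245/9v - 245/9
  leading term v: subtract (7/2)·h_6 from -245/9v - 245/9 → 0
  remainder 0.

S(f_3,h_5): lcm = u^2v. S = 2/3uv^2 + 3/2uv + 2/3v + 3/2.
  leading term uv^2: subtract (2/9v)·f_1 from 2/3uv^2 + 3/2uv + 2/3v + 3/2 → 3/2uv + 3/2
  leading term uv: subtract (1/2)·f_1 from 3/2uv + 3/2 → 0
  remainder 0.

S(h_4,h_5): lcm = u^2. S = 2/3uv + 25/6u + 5v + 3/2.
  leading term uv: subtract (2/9)·f_1 from 2/3uv + 25/6u + 5v + 3/2 → 25/6u + 5v + 5/6
  leading term u: subtract (25/6)·h_5 from 25/6u + 5v + 5/6 → 70/9v + 70/9
  leading term v: subtract (-1)·h_6 from 70/9v + 70/9 → 0
  remainder 0.

S(f_1,h_6): lcm = uv. S = -u + 1.
  leading term u: subtract (-1)·h_5 from -u + 1 → -2/3v - 2/3
  leading term v: subtract (3/35)·h_6 from -2/3v - 2/3 → 0
  remainder 0.

S(f_2,h_6): leading monomials are coprime, so the S-polynomial reduces to 0 (Buchberger's first criterion).
S(f_3,h_6): lcm = u^2v. S = -u^2 - 1/6uv + 2/3v + 3/2.
  leading term u^2: subtract (-1)·h_4 from -u^2 - 1/6uv + 2/3v + 3/2 → -1/6uv + 5/2u + 17/3v + 3
  leading term uv: subtract (-1/18)·f_1 from -1/6uv + 5/2u + 17/3v + 3 → 5/2u + 17/3v + 19/6
  leading term u: subtract (5/2)·h_5 from 5/2u + 17/3v + 19/6 → 22/3v + 22/3
  leading term v: subtract (-33/35)·h_6 from 22/3v + 22/3 → 0
  remainder 0.

S(h_4,h_6): leading monomials are coprime, so the S-polynomial reduces to 0 (Buchberger's first criterion).
S(h_5,h_6): leading monomials are coprime, so the S-polynomial reduces to 0 (Buchberger's first criterion).
Every S-polynomial of the final basis reduces to 0, so we have a Gröbner basis.
Inter-reduce: drop elements whose leading term is divisible by another's, tail-reduce, and make monic.
Reduced Gröbner basis: {u - 1, v + 1}.
Label its elements g_1 = u - 1, g_2 = v + 1.

Reduce p = 6uv + 12v^2 - u + 5v + 6 modulo G:
  leading term uv: subtract (6v)·g_1 from 6uv + 12v^2 - u + 5v + 6 → 12v^2 - u + 11v + 6
  leading term v^2: subtract (12v)·g_2 from 12v^2 - u + 11v + 6 → -u - v + 6
  leading term u: subtract (-1)·g_1 from -u - v + 6 → -v + 5
  leading term v: subtract (-1)·g_2 from -v + 5 → 6
  leading term 1: no divisor's leading term divides it; move 6 to the remainder.
  normal form = 6.
The normal form is nonzero, so p ∉ I. Since p minus its normal form lies in I, I + (p) = I + (r) where r = 6; decide whether this ideal is the whole ring.
Here r = 6 is a nonzero constant, hence a unit: 1 ∈ I + (p), the Gröbner basis of I + (p) is {1}, and the enlarged system has no common solution — adjoining p is inconsistent.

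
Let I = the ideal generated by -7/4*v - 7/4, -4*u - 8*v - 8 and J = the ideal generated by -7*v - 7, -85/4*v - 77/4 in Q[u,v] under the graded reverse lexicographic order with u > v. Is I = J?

No, the ideals differ.

For a fixed monomial order, each ideal has a unique reduced Gröbner basis; comparing bases decides equality.
Buchberger on the first generating set:
f_1 = -7/4*v - 7/4, LT = v.
f_2 = -4*u - 8*v - 8, LT = u.

The S-polynomials (S(f_1,f_2)) all reduce to 0 modulo the current basis, so we have a Gröbner basis.
Inter-reduce: drop elements whose leading term is divisible by another's, tail-reduce, and make monic.
Reduced Gröbner basis: {u, v + 1}.

Buchberger on the second generating set:
h_1 = -7*v - 7, LT = v.
h_2 = -85/4*v - 77/4, LT = v.

S(h_1,h_2): lcm = v. S = 8/85.
  leading term 1: no divisor's leading term divides it; move 8/85 to the remainder.
  remainder 8/85 ≠ 0; add k_3 = 8/85 to the basis.

The other S-polynomials (S(h_1,k_3), S(h_2,k_3)) all reduce to 0 modulo the current basis, so we have a Gröbner basis.
Inter-reduce: drop elements whose leading term is divisible by another's, tail-reduce, and make monic.
Reduced Gröbner basis: {1}.

The bases are distinct; the ideals are different.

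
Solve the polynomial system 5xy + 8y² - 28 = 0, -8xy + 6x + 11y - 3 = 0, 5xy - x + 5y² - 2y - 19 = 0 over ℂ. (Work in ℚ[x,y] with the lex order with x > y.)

Compute a lex Gröbner basis by Buchberger's algorithm.
f_1 = 5xy + 8y² - 28, LT = xy.
f_2 = -8xy + 6x + 11y - 3, LT = xy.
f_3 = 5xy - x + 5y² - 2y - 19, LT = xy.

S(f_1,f_2): lcm = xy. S = ¾x + 8/5y² + 11/8y - 239/40.
  reduce S modulo (f_1, f_2, f_3):
  remainder ¾x + 8/5y² + 11/8y - 239/40 ≠ 0; add h_4 = ¾x + 8/5y² + 11/8y - 239/40 to the basis.

S(f_1,f_3): lcm = xy. S = ⅕x + ⅗y² + ⅖y - 9/5.
  reduce S modulo (f_1, f_2, f_3, h_4):
  remainder 13/75y² + 1/30y - 31/150 ≠ 0; add h_5 = 13/75y² + 1/30y - 31/150 to the basis.

S(f_1,h_4): lcm = xy. S = -32/15y³ - 7/30y² + 239/30y - 28/5.
  reduce S modulo (f_1, f_2, f_3, h_4, h_5):
  remainder 3643/676y - 3643/676 ≠ 0; add h_6 = 3643/676y - 3643/676 to the basis.

The other S-polynomials (S(f_2,f_3), S(f_2,h_4), S(f_3,h_4), S(f_1,h_5), S(f_2,h_5), S(f_3,h_5), S(h_4,h_5), S(f_1,h_6), S(f_2,h_6), S(f_3,h_6), S(h_4,h_6), S(h_5,h_6)) all reduce to 0 modulo the current basis, so we have a Gröbner basis.
Inter-reduce: drop elements whose leading term is divisible by another's, tail-reduce, and make monic.
Reduced Gröbner basis: {x - 4, y - 1}.

Since the basis is lex-ordered, y - 1 is univariate in y. Its roots are {1}. Back-substituting each root into the other basis elements fixes the other coordinates.
  y = 1: the earlier basis element becomes x - 4 = 0, giving x = 4 — point (4, 1).

{(4, 1)}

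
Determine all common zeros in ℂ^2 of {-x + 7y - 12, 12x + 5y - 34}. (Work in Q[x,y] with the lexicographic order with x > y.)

{(2, 2)}

Compute a lex Gröbner basis by Buchberger's algorithm.
f_1 = -x + 7y - 12, LT = x.
f_2 = 12x + 5y - 34, LT = x.

S(f_1,f_2): lcm = x. S = -89/12y + 89/6.
  leading term y: no divisor's leading term divides it; move -89/12y to the remainder.
  leading term 1: no divisor's leading term divides it; move 89/6 to the remainder.
  remainder -89/12y + 89/6 ≠ 0; add h_3 = -89/12y + 89/6 to the basis.

The other S-polynomials (S(f_1,h_3), S(f_2,h_3)) all reduce to 0 modulo the current basis, so we have a Gröbner basis.
Inter-reduce: drop elements whose leading term is divisible by another's, tail-reduce, and make monic.
Reduced Gröbner basis: {x - 2, y - 2}.

Since the basis is lex-ordered, y - 2 is univariate in y. Its roots are {2}. Back-substituting each root into the other basis elements fixes the other coordinates.
  y = 2: the earlier basis element becomes x - 2 = 0, giving x = 2 — point (2, 2).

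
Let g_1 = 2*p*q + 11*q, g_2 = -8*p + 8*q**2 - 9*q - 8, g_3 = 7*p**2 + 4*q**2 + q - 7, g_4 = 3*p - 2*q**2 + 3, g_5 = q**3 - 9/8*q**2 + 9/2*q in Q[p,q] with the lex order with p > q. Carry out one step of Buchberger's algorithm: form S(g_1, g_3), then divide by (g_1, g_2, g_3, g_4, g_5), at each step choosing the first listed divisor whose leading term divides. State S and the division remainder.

S(g_1, g_3) = 11/2*p*q - 4/7*q**3 - 1/7*q**2 + q; remainder on division = -11/14*q**2 - 747/28*q.

lcm(LM(g_1), LM(g_3)) = p**2*q.
S = (lcm/LT(g_1))·g_1 − (lcm/LT(g_3))·g_3 = 11/2*p*q - 4/7*q**3 - 1/7*q**2 + q.
Reduce S modulo (g_1, g_2, g_3, g_4, g_5) in that order:
  leading term p*q: subtract (11/4)·g_1 from 11/2*p*q - 4/7*q**3 - 1/7*q**2 + q → -4/7*q**3 - 1/7*q**2 - 117/4*q
  leading term q**3: subtract (-4/7)·g_5 from -4/7*q**3 - 1/7*q**2 - 117/4*q → -11/14*q**2 - 747/28*q
  leading term q**2: no divisor's leading term divides it; move -11/14*q**2 to the remainder.
  leading term q: no divisor's leading term divides it; move -747/28*q to the remainder.
The remainder -11/14*q**2 - 747/28*q is nonzero, so it would be added as the next basis element.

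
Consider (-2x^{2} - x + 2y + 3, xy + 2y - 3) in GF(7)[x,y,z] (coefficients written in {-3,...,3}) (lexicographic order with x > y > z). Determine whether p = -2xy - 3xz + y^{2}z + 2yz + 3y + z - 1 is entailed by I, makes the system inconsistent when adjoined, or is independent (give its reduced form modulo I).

-2xy - 3xz + y^{2}z + 2yz + 3y + z - 1 lies in I (it reduces to 0).

First compute the reduced Gröbner basis of I by Buchberger's algorithm.
f_1 = -2x^{2} - x + 2y + 3, LT = x^{2}.
f_2 = xy + 2y - 3, LT = xy.

S(f_1,f_2): lcm = x^{2}y. S = 2xy + 3x - y^{2} + 2y.
  leading term xy: subtract (2)·f_2 from 2xy + 3x - y^{2} + 2y → 3x - y^{2} - 2y - 1
  leading term x: no divisor's leading term divides it; move 3x to the remainder.
  leading term y^{2}: no divisor's leading term divides it; move -y^{2} to the remainder.
  leading term y: no divisor's leading term divides it; move -2y to the remainder.
  leading term 1: no divisor's leading term divides it; move -1 to the remainder.
  remainder 3x - y^{2} - 2y - 1 ≠ 0; add h_3 = 3x - y^{2} - 2y - 1 to the basis.

S(f_2,h_3): lcm = xy. S = -2y^{3} + 3y^{2} - 3.
  leading term y^{3}: no divisor's leading term divides it; move -2y^{3} to the remainder.
  leading term y^{2}: no divisor's leading term divides it; move 3y^{2} to the remainder.
  leading term 1: no divisor's leading term divides it; move -3 to the remainder.
  remainder -2y^{3} + 3y^{2} - 3 ≠ 0; add h_4 = -2y^{3} + 3y^{2} - 3 to the basis.

The other S-polynomials (S(f_1,h_3), S(f_1,h_4), S(f_2,h_4), S(h_3,h_4)) all reduce to 0 modulo the current basis, so we have a Gröbner basis.
Inter-reduce: drop elements whose leading term is divisible by another's, tail-reduce, and make monic.
Reduced Gröbner basis: {x + 2y^{2} - 3y + 2, y^{3} + 2y^{2} - 2}.
Label its elements g_1 = x + 2y^{2} - 3y + 2, g_2 = y^{3} + 2y^{2} - 2.

Reduce p = -2xy - 3xz + y^{2}z + 2yz + 3y + z - 1 modulo G:
  leading term xy: subtract (-2y)·g_1 from -2xy - 3xz + y^{2}z + 2yz + 3y + z - 1 → -3xz - 3y^{3} + y^{2}z + y^{2} + 2yz + z - 1
  leading term xz: subtract (-3z)·g_1 from -3xz - 3y^{3} + y^{2}z + y^{2} + 2yz + z - 1 → -3y^{3} + y^{2} - 1
  leading term y^{3}: subtract (-3)·g_2 from -3y^{3} + y^{2} - 1 → 0
  normal form = 0.
Since the normal form is 0, p ∈ I.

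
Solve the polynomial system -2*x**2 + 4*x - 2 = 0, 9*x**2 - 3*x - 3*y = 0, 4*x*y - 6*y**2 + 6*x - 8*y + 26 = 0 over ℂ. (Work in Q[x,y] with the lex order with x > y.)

{(1, 2)}

Compute a lex Gröbner basis by Buchberger's algorithm.
f_1 = -2*x**2 + 4*x - 2, LT = x**2.
f_2 = 9*x**2 - 3*x - 3*y, LT = x**2.
f_3 = 4*x*y + 6*x - 6*y**2 - 8*y + 26, LT = x*y.

S(f_1,f_2): lcm = x**2. S = -5/3*x + 1/3*y + 1.
  reduce S modulo (f_1, f_2, f_3):
  remainder -5/3*x + 1/3*y + 1 ≠ 0; add h_4 = -5/3*x + 1/3*y + 1 to the basis.

S(f_1,f_3): lcm = x**2*y. S = -3/2*x**2 + 3/2*x*y**2 - 13/2*x + y.
  reduce S modulo (f_1, f_2, f_3, h_4):
  remainder 9/4*y**3 - 3/8*y**2 - 579/40*y + 249/20 ≠ 0; add h_5 = 9/4*y**3 - 3/8*y**2 - 579/40*y + 249/20 to the basis.

S(f_2,f_3): lcm = x**2*y. S = -3/2*x**2 + 3/2*x*y**2 + 5/3*x*y - 13/2*x - 1/3*y**2.
  reduce S modulo (f_1, f_2, f_3, h_4, h_5):
  remainder 13/6*y**2 + 11/6*y - 37/3 ≠ 0; add h_6 = 13/6*y**2 + 11/6*y - 37/3 to the basis.

S(f_1,h_4): lcm = x**2. S = 1/5*x*y - 7/5*x + 1.
  reduce S modulo (f_1, f_2, f_3, h_4, h_5, h_6):
  remainder -63/325*y + 126/325 ≠ 0; add h_7 = -63/325*y + 126/325 to the basis.

The other S-polynomials (S(f_2,h_4), S(f_3,h_4), S(f_1,h_5), S(f_2,h_5), S(f_3,h_5), S(h_4,h_5), S(f_1,h_6), S(f_2,h_6), S(f_3,h_6), S(h_4,h_6), S(h_5,h_6), S(f_1,h_7), S(f_2,h_7), S(f_3,h_7), S(h_4,h_7), S(h_5,h_7), S(h_6,h_7)) all reduce to 0 modulo the current basis, so we have a Gröbner basis.
Inter-reduce: drop elements whose leading term is divisible by another's, tail-reduce, and make monic.
Reduced Gröbner basis: {x - 1, y - 2}.

Since the basis is lex-ordered, y - 2 is univariate in y. Its roots are {2}. Back-substituting each root into the other basis elements fixes the other coordinates.
  y = 2: the earlier basis element becomes x - 1 = 0, giving x = 1 — point (1, 2).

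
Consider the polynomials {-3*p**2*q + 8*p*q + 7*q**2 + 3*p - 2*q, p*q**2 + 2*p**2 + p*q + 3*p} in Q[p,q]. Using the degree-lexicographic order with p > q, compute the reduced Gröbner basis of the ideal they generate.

f_1 = -3*p**2*q + 8*p*q + 7*q**2 + 3*p - 2*q, LT = p**2*q.
f_2 = p*q**2 + 2*p**2 + p*q + 3*p, LT = p*q**2.

S(f_1,f_2): lcm = p**2*q**2. S = -2*p**3 - p**2*q - 8/3*p*q**2 - 7/3*q**3 - 3*p**2 - p*q + 2/3*q**2.
  reduce S modulo (f_1, f_2):
  remainder -2*p**3 - 7/3*q**3 + 7/3*p**2 - p*q - 5/3*q**2 + 7*p + 2/3*q ≠ 0; add g_3 = -2*p**3 - 7/3*q**3 + 7/3*p**2 - p*q - 5/3*q**2 + 7*p + 2/3*q to the basis.

S(f_1,g_3): lcm = p**3*q. S = -7/6*q**4 - 3/2*p**2*q - 17/6*p*q**2 - 5/6*q**3 - p**2 + 25/6*p*q + 1/3*q**2.
  reduce S modulo (f_1, f_2, g_3):
  remainder -7/6*q**4 - 5/6*q**3 + 14/3*p**2 + 3*p*q - 19/6*q**2 + 7*p + q ≠ 0; add g_4 = -7/6*q**4 - 5/6*q**3 + 14/3*p**2 + 3*p*q - 19/6*q**2 + 7*p + q to the basis.

The other S-polynomials (S(f_2,g_3), S(f_1,g_4), S(f_2,g_4), S(g_3,g_4)) all reduce to 0 modulo the current basis, so we have a Gröbner basis.

G = {q**4 + 5/7*q**3 - 4*p**2 - 18/7*p*q + 19/7*q**2 - 6*p - 6/7*q, p**3 + 7/6*q**3 - 7/6*p**2 + 1/2*p*q + 5/6*q**2 - 7/2*p - 1/3*q, p**2*q - 8/3*p*q - 7/3*q**2 - p + 2/3*q, p*q**2 + 2*p**2 + p*q + 3*p}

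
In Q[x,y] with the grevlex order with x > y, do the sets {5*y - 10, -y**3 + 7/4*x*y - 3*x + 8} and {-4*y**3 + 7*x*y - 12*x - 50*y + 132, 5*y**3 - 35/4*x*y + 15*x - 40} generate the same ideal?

Yes, the ideals are equal.

Equality of ideals is decidable: compute both reduced Gröbner bases (unique for the ordering) and check whether they agree.
Buchberger on the first generating set:
f_1 = 5*y - 10, LT = y.
f_2 = -y**3 + 7/4*x*y - 3*x + 8, LT = y**3.

S(f_1,f_2): lcm = y**3. S = 7/4*x*y - 2*y**2 - 3*x + 8.
  leading term x*y: subtract (7/20*x)·f_1 from 7/4*x*y - 2*y**2 - 3*x + 8 → -2*y**2 + 1/2*x + 8
  leading term y**2: subtract (-2/5*y)·f_1 from -2*y**2 + 1/2*x + 8 → 1/2*x - 4*y + 8
  leading term x: no divisor's leading term divides it; move 1/2*x to the remainder.
  leading term y: subtract (-4/5)·f_1 from -4*y + 8 → 0
  remainder 1/2*x ≠ 0; add g_3 = 1/2*x to the basis.

The other S-polynomials (S(f_1,g_3), S(f_2,g_3)) all reduce to 0 modulo the current basis, so we have a Gröbner basis.
Inter-reduce: drop elements whose leading term is divisible by another's, tail-reduce, and make monic.
Reduced Gröbner basis: {x, y - 2}.

Buchberger on the second generating set:
h_1 = -4*y**3 + 7*x*y - 12*x - 50*y + 132, LT = y**3.
h_2 = 5*y**3 - 35/4*x*y + 15*x - 40, LT = y**3.

S(h_1,h_2): lcm = y**3. S = 25/2*y - 25.
  leading term y: no divisor's leading term divides it; move 25/2*y to the remainder.
  leading term 1: no divisor's leading term divides it; move -25 to the remainder.
  remainder 25/2*y - 25 ≠ 0; add k_3 = 25/2*y - 25 to the basis.

S(h_1,k_3): lcm = y**3. S = -7/4*x*y + 2*y**2 + 3*x + 25/2*y - 33.
  leading term x*y: subtract (-7/50*x)·k_3 from -7/4*x*y + 2*y**2 + 3*x + 25/2*y - 33 → 2*y**2 - 1/2*x + 25/2*y - 33
  leading term y**2: subtract (4/25*y)·k_3 from 2*y**2 - 1/2*x + 25/2*y - 33 → -1/2*x + 33/2*y - 33
  leading term x: no divisor's leading term divides it; move -1/2*x to the remainder.
  leading term y: subtract (33/25)·k_3 from 33/2*y - 33 → 0
  remainder -1/2*x ≠ 0; add k_4 = -1/2*x to the basis.

The other S-polynomials (S(h_2,k_3), S(h_1,k_4), S(h_2,k_4), S(k_3,k_4)) all reduce to 0 modulo the current basis, so we have a Gröbner basis.
Inter-reduce: drop elements whose leading term is divisible by another's, tail-reduce, and make monic.
Reduced Gröbner basis: {x, y - 2}.

Same reduced basis, so the two generating sets span the same ideal.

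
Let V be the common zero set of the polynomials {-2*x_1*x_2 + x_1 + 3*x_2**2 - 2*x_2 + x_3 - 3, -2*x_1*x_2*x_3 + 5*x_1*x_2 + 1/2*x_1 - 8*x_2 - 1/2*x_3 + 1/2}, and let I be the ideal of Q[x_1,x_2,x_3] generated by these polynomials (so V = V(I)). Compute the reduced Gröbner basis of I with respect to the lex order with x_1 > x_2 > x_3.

G = {x_1*x_2 - 1/2*x_1 - 3/2*x_2**2 + x_2 - 1/2*x_3 + 3/2, x_1*x_3 - 3*x_1 + 3*x_2**2*x_3 - 15/2*x_2**2 - 2*x_2*x_3 + 13*x_2 + x_3**2 - 5*x_3 + 7, x_2**3*x_3 - 5/2*x_2**3 - 2/3*x_2**2*x_3 + 49/12*x_2**2 + 1/3*x_2*x_3**2 - 5/3*x_2*x_3 + 7/6*x_2 - 1/6*x_3 + 1/3}

This is the nonlinear analogue of row-reducing a linear system.

f_1 = -2*x_1*x_2 + x_1 + 3*x_2**2 - 2*x_2 + x_3 - 3, LT = x_1*x_2.
f_2 = -2*x_1*x_2*x_3 + 5*x_1*x_2 + 1/2*x_1 - 8*x_2 - 1/2*x_3 + 1/2, LT = x_1*x_2*x_3.

S(f_1,f_2): lcm = x_1*x_2*x_3. S = 5/2*x_1*x_2 - 1/2*x_1*x_3 + 1/4*x_1 - 3/2*x_2**2*x_3 + x_2*x_3 - 4*x_2 - 1/2*x_3**2 + 5/4*x_3 + 1/4.
  reduce S modulo (f_1, f_2):
  remainder -1/2*x_1*x_3 + 3/2*x_1 - 3/2*x_2**2*x_3 + 15/4*x_2**2 + x_2*x_3 - 13/2*x_2 - 1/2*x_3**2 + 5/2*x_3 - 7/2 ≠ 0; add g_3 = -1/2*x_1*x_3 + 3/2*x_1 - 3/2*x_2**2*x_3 + 15/4*x_2**2 + x_2*x_3 - 13/2*x_2 - 1/2*x_3**2 + 5/2*x_3 - 7/2 to the basis.

S(f_1,g_3): lcm = x_1*x_2*x_3. S = 3*x_1*x_2 - 1/2*x_1*x_3 - 3*x_2**3*x_3 + 15/2*x_2**3 + 1/2*x_2**2*x_3 - 13*x_2**2 - x_2*x_3**2 + 6*x_2*x_3 - 7*x_2 - 1/2*x_3**2 + 3/2*x_3.
  reduce S modulo (f_1, f_2, g_3):
  remainder -3*x_2**3*x_3 + 15/2*x_2**3 + 2*x_2**2*x_3 - 49/4*x_2**2 - x_2*x_3**2 + 5*x_2*x_3 - 7/2*x_2 + 1/2*x_3 - 1 ≠ 0; add g_4 = -3*x_2**3*x_3 + 15/2*x_2**3 + 2*x_2**2*x_3 - 49/4*x_2**2 - x_2*x_3**2 + 5*x_2*x_3 - 7/2*x_2 + 1/2*x_3 - 1 to the basis.

The other S-polynomials (S(f_2,g_3), S(f_1,g_4), S(f_2,g_4), S(g_3,g_4)) all reduce to 0 modulo the current basis, so we have a Gröbner basis.
Inter-reduce: drop elements whose leading term is divisible by another's, tail-reduce, and make monic.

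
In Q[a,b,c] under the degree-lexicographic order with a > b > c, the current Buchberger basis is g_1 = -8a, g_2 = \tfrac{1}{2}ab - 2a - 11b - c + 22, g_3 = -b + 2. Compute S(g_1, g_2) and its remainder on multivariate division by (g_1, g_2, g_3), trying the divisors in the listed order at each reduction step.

lcm(LM(g_1), LM(g_2)) = ab.
S = (lcm/LT(g_1))·g_1 − (lcm/LT(g_2))·g_2 = 4a + 22b + 2c - 44.
Reduce S modulo (g_1, g_2, g_3) in that order:
  leading term a: subtract (-\tfrac{1}{2})·g_1 from 4a + 22b + 2c - 44 → 22b + 2c - 44
  leading term b: subtract (-22)·g_3 from 22b + 2c - 44 → 2c
  leading term c: no divisor's leading term divides it; move 2c to the remainder.
The remainder 2c is nonzero, so it would be added as the next basis element.
An S-polynomial is built so that the two leading terms cancel; whether anything survives reduction is exactly the Gröbner-basis criterion.

S(g_1, g_2) = 4a + 22b + 2c - 44; remainder on division = 2c.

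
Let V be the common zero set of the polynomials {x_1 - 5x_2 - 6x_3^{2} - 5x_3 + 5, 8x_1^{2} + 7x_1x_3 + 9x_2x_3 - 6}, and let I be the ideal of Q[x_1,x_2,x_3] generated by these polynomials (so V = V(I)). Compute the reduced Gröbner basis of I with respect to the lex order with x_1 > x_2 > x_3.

G = {x_1 - 5x_2 - 6x_3^{2} - 5x_3 + 5, x_2^{2} + \tfrac{12}{5}x_2x_3^{2} + \tfrac{111}{50}x_2x_3 - 2x_2 + \tfrac{36}{25}x_3^{4} + \tfrac{261}{100}x_3^{3} - \tfrac{49}{40}x_3^{2} - \tfrac{87}{40}x_3 + \tfrac{97}{100}}

f_1 = x_1 - 5x_2 - 6x_3^{2} - 5x_3 + 5, LT = x_1.
f_2 = 8x_1^{2} + 7x_1x_3 + 9x_2x_3 - 6, LT = x_1^{2}.

S(f_1,f_2): lcm = x_1^{2}. S = -5x_1x_2 - 6x_1x_3^{2} - \tfrac{47}{8}x_1x_3 + 5x_1 - \tfrac{9}{8}x_2x_3 + \tfrac{3}{4}.
  leading term x_1x_2: subtract (-5x_2)·f_1 from -5x_1x_2 - 6x_1x_3^{2} - \tfrac{47}{8}x_1x_3 + 5x_1 - \tfrac{9}{8}x_2x_3 + \tfrac{3}{4} → -6x_1x_3^{2} - \tfrac{47}{8}x_1x_3 + 5x_1 - 25x_2^{2} - 30x_2x_3^{2} - \tfrac{209}{8}x_2x_3 + 25x_2 + \tfrac{3}{4}
  leading term x_1x_3^{2}: subtract (-6x_3^{2})·f_1 from -6x_1x_3^{2} - \tfrac{47}{8}x_1x_3 + 5x_1 - 25x_2^{2} - 30x_2x_3^{2} - \tfrac{209}{8}x_2x_3 + 25x_2 + \tfrac{3}{4} → -\tfrac{47}{8}x_1x_3 + 5x_1 - 25x_2^{2} - 60x_2x_3^{2} - \tfrac{209}{8}x_2x_3 + 25x_2 - 36x_3^{4} - 30x_3^{3} + 30x_3^{2} + \tfrac{3}{4}
  leading term x_1x_3: subtract (-\tfrac{47}{8}x_3)·f_1 from -\tfrac{47}{8}x_1x_3 + 5x_1 - 25x_2^{2} - 60x_2x_3^{2} - \tfrac{209}{8}x_2x_3 + 25x_2 - 36x_3^{4} - 30x_3^{3} + 30x_3^{2} + \tfrac{3}{4} → 5x_1 - 25x_2^{2} - 60x_2x_3^{2} - \tfrac{111}{2}x_2x_3 + 25x_2 - 36x_3^{4} - \tfrac{261}{4}x_3^{3} + \tfrac{5}{8}x_3^{2} + \tfrac{235}{8}x_3 + \tfrac{3}{4}
  leading term x_1: subtract (5)·f_1 from 5x_1 - 25x_2^{2} - 60x_2x_3^{2} - \tfrac{111}{2}x_2x_3 + 25x_2 - 36x_3^{4} - \tfrac{261}{4}x_3^{3} + \tfrac{5}{8}x_3^{2} + \tfrac{235}{8}x_3 + \tfrac{3}{4} → -25x_2^{2} - 60x_2x_3^{2} - \tfrac{111}{2}x_2x_3 + 50x_2 - 36x_3^{4} - \tfrac{261}{4}x_3^{3} + \tfrac{245}{8}x_3^{2} + \tfrac{435}{8}x_3 - \tfrac{97}{4}
  leading term x_2^{2}: no divisor's leading term divides it; move -25x_2^{2} to the remainder.
  leading term x_2x_3^{2}: no divisor's leading term divides it; move -60x_2x_3^{2} to the remainder.
  leading term x_2x_3: no divisor's leading term divides it; move -\tfrac{111}{2}x_2x_3 to the remainder.
  leading term x_2: no divisor's leading term divides it; move 50x_2 to the remainder.
  leading term x_3^{4}: no divisor's leading term divides it; move -36x_3^{4} to the remainder.
  leading term x_3^{3}: no divisor's leading term divides it; move -\tfrac{261}{4}x_3^{3} to the remainder.
  leading term x_3^{2}: no divisor's leading term divides it; move \tfrac{245}{8}x_3^{2} to the remainder.
  leading term x_3: no divisor's leading term divides it; move \tfrac{435}{8}x_3 to the remainder.
  leading term 1: no divisor's leading term divides it; move -\tfrac{97}{4} to the remainder.
  remainder -25x_2^{2} - 60x_2x_3^{2} - \tfrac{111}{2}x_2x_3 + 50x_2 - 36x_3^{4} - \tfrac{261}{4}x_3^{3} + \tfrac{245}{8}x_3^{2} + \tfrac{435}{8}x_3 - \tfrac{97}{4} ≠ 0; add g_3 = -25x_2^{2} - 60x_2x_3^{2} - \tfrac{111}{2}x_2x_3 + 50x_2 - 36x_3^{4} - \tfrac{261}{4}x_3^{3} + \tfrac{245}{8}x_3^{2} + \tfrac{435}{8}x_3 - \tfrac{97}{4} to the basis.

The other S-polynomials (S(f_1,g_3), S(f_2,g_3)) all reduce to 0 modulo the current basis, so we have a Gröbner basis.
Inter-reduce: drop elements whose leading term is divisible by another's, tail-reduce, and make monic.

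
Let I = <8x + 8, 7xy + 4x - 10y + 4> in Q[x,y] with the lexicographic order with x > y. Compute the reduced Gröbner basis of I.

f_1 = 8x + 8, LT = x.
f_2 = 7xy + 4x - 10y + 4, LT = xy.

S(f_1,f_2): lcm = xy. S = -4/7x + 17/7y - 4/7.
  leading term x: subtract (-1/14)·f_1 from -4/7x + 17/7y - 4/7 → 17/7y
  leading term y: no divisor's leading term divides it; move 17/7y to the remainder.
  remainder 17/7y ≠ 0; add g_3 = 17/7y to the basis.

S(f_1,g_3): leading monomials are coprime, so the S-polynomial reduces to 0 (Buchberger's first criterion).
S(f_2,g_3): lcm = xy. S = 4/7x - 10/7y + 4/7.
  leading term x: subtract (1/14)·f_1 from 4/7x - 10/7y + 4/7 → -10/7y
  leading term y: subtract (-10/17)·g_3 from -10/7y → 0
  remainder 0.

Every S-polynomial of the final basis reduces to 0, so we have a Gröbner basis.
Inter-reduce: drop elements whose leading term is divisible by another's, tail-reduce, and make monic.

G = {x + 1, y}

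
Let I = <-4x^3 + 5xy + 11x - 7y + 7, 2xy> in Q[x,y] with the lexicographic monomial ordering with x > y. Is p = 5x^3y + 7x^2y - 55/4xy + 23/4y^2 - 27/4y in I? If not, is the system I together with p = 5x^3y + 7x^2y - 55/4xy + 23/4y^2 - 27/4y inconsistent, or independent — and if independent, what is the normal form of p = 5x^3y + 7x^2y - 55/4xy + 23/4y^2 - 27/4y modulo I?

5x^3y + 7x^2y - 55/4xy + 23/4y^2 - 27/4y is independent of I; its normal form modulo I is -y.

First compute the reduced Gröbner basis of I by Buchberger's algorithm.
f_1 = -4x^3 + 5xy + 11x - 7y + 7, LT = x^3.
f_2 = 2xy, LT = xy.

S(f_1,f_2): lcm = x^3y. S = -5/4xy^2 - 11/4xy + 7/4y^2 - 7/4y.
  leading term xy^2: subtract (-5/8y)·f_2 from -5/4xy^2 - 11/4xy + 7/4y^2 - 7/4y → -11/4xy + 7/4y^2 - 7/4y
  leading term xy: subtract (-11/8)·f_2 from -11/4xy + 7/4y^2 - 7/4y → 7/4y^2 - 7/4y
  leading term y^2: no divisor's leading term divides it; move 7/4y^2 to the remainder.
  leading term y: no divisor's leading term divides it; move -7/4y to the remainder.
  remainder 7/4y^2 - 7/4y ≠ 0; add h_3 = 7/4y^2 - 7/4y to the basis.

The other S-polynomials (S(f_1,h_3), S(f_2,h_3)) all reduce to 0 modulo the current basis, so we have a Gröbner basis.
Inter-reduce: drop elements whose leading term is divisible by another's, tail-reduce, and make monic.
Reduced Gröbner basis: {x^3 - 11/4x + 7/4y - 7/4, xy, y^2 - y}.
Label its elements g_1 = x^3 - 11/4x + 7/4y - 7/4, g_2 = xy, g_3 = y^2 - y.

Reduce p = 5x^3y + 7x^2y - 55/4xy + 23/4y^2 - 27/4y modulo G:
  leading term x^3y: subtract (5y)·g_1 from 5x^3y + 7x^2y - 55/4xy + 23/4y^2 - 27/4y → 7x^2y - 3y^2 + 2y
  leading term x^2y: subtract (7x)·g_2 from 7x^2y - 3y^2 + 2y → -3y^2 + 2y
  leading term y^2: subtract (-3)·g_3 from -3y^2 + 2y → -y
  leading term y: no divisor's leading term divides it; move -y to the remainder.
  normal form = -y.
The normal form is nonzero, so p ∉ I. Since p minus its normal form lies in I, I + (p) = I + (r) where r = -y; decide whether this ideal is the whole ring.
Run Buchberger on G together with r (pairs among the g_i already reduce to 0 since G is a Gröbner basis):
g_1 = x^3 - 11/4x + 7/4y - 7/4, LT = x^3.
g_2 = xy, LT = xy.
g_3 = y^2 - y, LT = y^2.
r = -y, LT = y.

The S-polynomials (S(g_1,g_2), S(g_1,g_3), S(g_1,r), S(g_2,g_3), S(g_2,r), S(g_3,r)) all reduce to 0 modulo the current basis, so we have a Gröbner basis.
Inter-reduce: drop elements whose leading term is divisible by another's, tail-reduce, and make monic.
Reduced Gröbner basis: {x^3 - 11/4x - 7/4, y}.
The reduced Gröbner basis of I + (p) is {x^3 - 11/4x - 7/4, y} ≠ {1}, a proper ideal, so the enlarged system stays consistent: p is independent of I, with normal form -y.

Ideal membership is decidable via reduction modulo a Gröbner basis.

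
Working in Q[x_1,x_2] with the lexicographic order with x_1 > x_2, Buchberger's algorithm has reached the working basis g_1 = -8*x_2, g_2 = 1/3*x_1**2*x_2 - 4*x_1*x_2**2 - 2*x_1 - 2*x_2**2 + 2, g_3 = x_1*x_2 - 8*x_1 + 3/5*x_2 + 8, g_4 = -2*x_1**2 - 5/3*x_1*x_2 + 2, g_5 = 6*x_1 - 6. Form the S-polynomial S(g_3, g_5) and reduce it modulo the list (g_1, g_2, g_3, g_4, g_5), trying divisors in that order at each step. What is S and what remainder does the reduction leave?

lcm(LM(g_3), LM(g_5)) = x_1*x_2.
S = (lcm/LT(g_3))·g_3 − (lcm/LT(g_5))·g_5 = -8*x_1 + 8/5*x_2 + 8.
Reduce S modulo (g_1, g_2, g_3, g_4, g_5) in that order:
  leading term x_1: subtract (-4/3)·g_5 from -8*x_1 + 8/5*x_2 + 8 → 8/5*x_2
  leading term x_2: subtract (-1/5)·g_1 from 8/5*x_2 → 0
The remainder is 0, so this S-polynomial contributes no new basis element.

S(g_3, g_5) = -8*x_1 + 8/5*x_2 + 8; remainder on division = 0.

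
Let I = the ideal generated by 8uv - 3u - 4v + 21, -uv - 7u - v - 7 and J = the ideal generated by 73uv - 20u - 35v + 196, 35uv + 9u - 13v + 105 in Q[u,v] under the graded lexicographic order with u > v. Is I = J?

For a fixed monomial order, each ideal has a unique reduced Gröbner basis; comparing bases decides equality.
Buchberger on the first generating set:
f_1 = 8uv - 3u - 4v + 21, LT = uv.
f_2 = -uv - 7u - v - 7, LT = uv.

S(f_1,f_2): lcm = uv. S = -59/8u - 3/2v - 35/8.
  leading term u: no divisor's leading term divides it; move -59/8u to the remainder.
  leading term v: no divisor's leading term divides it; move -3/2v to the remainder.
  leading term 1: no divisor's leading term divides it; move -35/8 to the remainder.
  remainder -59/8u - 3/2v - 35/8 ≠ 0; add g_3 = -59/8u - 3/2v - 35/8 to the basis.

S(f_1,g_3): lcm = uv. S = -12/59v^2 - 3/8u - 129/118v + 21/8.
  leading term v^2: no divisor's leading term divides it; move -12/59v^2 to the remainder.
  leading term u: subtract (3/59)·g_3 from -3/8u - 129/118v + 21/8 → -60/59v + 168/59
  leading term v: no divisor's leading term divides it; move -60/59v to the remainder.
  leading term 1: no divisor's leading term divides it; move 168/59 to the remainder.
  remainder -12/59v^2 - 60/59v + 168/59 ≠ 0; add g_4 = -12/59v^2 - 60/59v + 168/59 to the basis.

The other S-polynomials (S(f_2,g_3), S(f_1,g_4), S(f_2,g_4), S(g_3,g_4)) all reduce to 0 modulo the current basis, so we have a Gröbner basis.
Inter-reduce: drop elements whose leading term is divisible by another's, tail-reduce, and make monic.
Reduced Gröbner basis: {v^2 + 5v - 14, u + 12/59v + 35/59}.

Buchberger on the second generating set:
h_1 = 73uv - 20u - 35v + 196, LT = uv.
h_2 = 35uv + 9u - 13v + 105, LT = uv.

S(h_1,h_2): lcm = uv. S = -1357/2555u - 276/2555v - 23/73.
  leading term u: no divisor's leading term divides it; move -1357/2555u to the remainder.
  leading term v: no divisor's leading term divides it; move -276/2555v to the remainder.
  leading term 1: no divisor's leading term divides it; move -23/73 to the remainder.
  remainder -1357/2555u - 276/2555v - 23/73 ≠ 0; add k_3 = -1357/2555u - 276/2555v - 23/73 to the basis.

S(h_1,k_3): lcm = uv. S = -12/59v^2 - 20/73u - 4620/4307v + 196/73.
  leading term v^2: no divisor's leading term divides it; move -12/59v^2 to the remainder.
  leading term u: subtract (700/1357)·k_3 from -20/73u - 4620/4307v + 196/73 → -60/59v + 168/59
  leading term v: no divisor's leading term divides it; move -60/59v to the remainder.
  leading term 1: no divisor's leading term divides it; move 168/59 to the remainder.
  remainder -12/59v^2 - 60/59v + 168/59 ≠ 0; add k_4 = -12/59v^2 - 60/59v + 168/59 to the basis.

The other S-polynomials (S(h_2,k_3), S(h_1,k_4), S(h_2,k_4), S(k_3,k_4)) all reduce to 0 modulo the current basis, so we have a Gröbner basis.
Inter-reduce: drop elements whose leading term is divisible by another's, tail-reduce, and make monic.
Reduced Gröbner basis: {v^2 + 5v - 14, u + 12/59v + 35/59}.

The two bases agree; hence the ideals are identical.
The choice of monomial ordering does not affect the verdict — as long as both bases are computed under the same ordering, their equality decides ideal equality.

Yes, the ideals are equal.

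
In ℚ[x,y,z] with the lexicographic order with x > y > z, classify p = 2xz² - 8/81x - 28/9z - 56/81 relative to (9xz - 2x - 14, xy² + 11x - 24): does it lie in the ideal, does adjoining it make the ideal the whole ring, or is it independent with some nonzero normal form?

First compute the reduced Gröbner basis of I by Buchberger's algorithm.
f_1 = 9xz - 2x - 14, LT = xz.
f_2 = xy² + 11x - 24, LT = xy².

S(f_1,f_2): lcm = xy²z. S = -2/9xy² - 11xz - 14/9y² + 24z.
  leading term xy²: subtract (-2/9)·f_2 from -2/9xy² - 11xz - 14/9y² + 24z → -11xz + 22/9x - 14/9y² + 24z - 16/3
  leading term xz: subtract (-11/9)·f_1 from -11xz + 22/9x - 14/9y² + 24z - 16/3 → -14/9y² + 24z - 202/9
  leading term y²: no divisor's leading term divides it; move -14/9y² to the remainder.
  leading term z: no divisor's leading term divides it; move 24z to the remainder.
  leading term 1: no divisor's leading term divides it; move -202/9 to the remainder.
  remainder -14/9y² + 24z - 202/9 ≠ 0; add h_3 = -14/9y² + 24z - 202/9 to the basis.

The other S-polynomials (S(f_1,h_3), S(f_2,h_3)) all reduce to 0 modulo the current basis, so we have a Gröbner basis.
Inter-reduce: drop elements whose leading term is divisible by another's, tail-reduce, and make monic.
Reduced Gröbner basis: {xz - 2/9x - 14/9, y² - 108/7z + 101/7}.
Label its elements g_1 = xz - 2/9x - 14/9, g_2 = y² - 108/7z + 101/7.

Reduce p = 2xz² - 8/81x - 28/9z - 56/81 modulo G:
  leading term xz²: subtract (2z)·g_1 from 2xz² - 8/81x - 28/9z - 56/81 → 4/9xz - 8/81x - 56/81
  leading term xz: subtract (4/9)·g_1 from 4/9xz - 8/81x - 56/81 → 0
  normal form = 0.
Since the normal form is 0, p ∈ I.

Ideal membership is decidable via reduction modulo a Gröbner basis.

2xz² - 8/81x - 28/9z - 56/81 lies in I (it reduces to 0).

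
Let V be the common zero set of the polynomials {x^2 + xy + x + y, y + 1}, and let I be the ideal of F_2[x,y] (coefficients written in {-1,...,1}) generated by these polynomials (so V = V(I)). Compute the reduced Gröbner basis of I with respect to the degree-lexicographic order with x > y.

G = {x^2 + 1, y + 1}

f_1 = x^2 + xy + x + y, LT = x^2.
f_2 = y + 1, LT = y.

The S-polynomials (S(f_1,f_2)) all reduce to 0 modulo the current basis, so we have a Gröbner basis.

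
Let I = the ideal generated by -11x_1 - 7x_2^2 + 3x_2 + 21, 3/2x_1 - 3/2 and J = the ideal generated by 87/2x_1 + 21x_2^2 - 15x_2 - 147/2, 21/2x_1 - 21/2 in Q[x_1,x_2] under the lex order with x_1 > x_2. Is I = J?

Since reduced Gröbner bases are canonical representatives of ideals under a given ordering, it suffices to compute and compare them.
Buchberger on the first generating set:
f_1 = -11x_1 - 7x_2^2 + 3x_2 + 21, LT = x_1.
f_2 = 3/2x_1 - 3/2, LT = x_1.

S(f_1,f_2): lcm = x_1. S = 7/11x_2^2 - 3/11x_2 - 10/11.
  reduce S modulo (f_1, f_2):
  remainder 7/11x_2^2 - 3/11x_2 - 10/11 ≠ 0; add g_3 = 7/11x_2^2 - 3/11x_2 - 10/11 to the basis.

The other S-polynomials (S(f_1,g_3), S(f_2,g_3)) all reduce to 0 modulo the current basis, so we have a Gröbner basis.
Inter-reduce: drop elements whose leading term is divisible by another's, tail-reduce, and make monic.
Reduced Gröbner basis: {x_1 - 1, x_2^2 - 3/7x_2 - 10/7}.

Buchberger on the second generating set:
h_1 = 87/2x_1 + 21x_2^2 - 15x_2 - 147/2, LT = x_1.
h_2 = 21/2x_1 - 21/2, LT = x_1.

S(h_1,h_2): lcm = x_1. S = 14/29x_2^2 - 10/29x_2 - 20/29.
  reduce S modulo (h_1, h_2):
  remainder 14/29x_2^2 - 10/29x_2 - 20/29 ≠ 0; add k_3 = 14/29x_2^2 - 10/29x_2 - 20/29 to the basis.

The other S-polynomials (S(h_1,k_3), S(h_2,k_3)) all reduce to 0 modulo the current basis, so we have a Gröbner basis.
Inter-reduce: drop elements whose leading term is divisible by another's, tail-reduce, and make monic.
Reduced Gröbner basis: {x_1 - 1, x_2^2 - 5/7x_2 - 10/7}.

These differ, so the ideals are not equal.

No, the ideals differ.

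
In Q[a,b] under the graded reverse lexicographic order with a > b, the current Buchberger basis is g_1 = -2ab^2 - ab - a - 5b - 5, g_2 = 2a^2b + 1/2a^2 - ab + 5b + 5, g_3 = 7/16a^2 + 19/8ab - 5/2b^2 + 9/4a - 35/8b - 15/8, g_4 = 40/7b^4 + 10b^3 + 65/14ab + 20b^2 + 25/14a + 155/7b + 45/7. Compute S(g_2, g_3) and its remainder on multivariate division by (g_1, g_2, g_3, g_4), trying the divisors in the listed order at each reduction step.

lcm(LM(g_2), LM(g_3)) = a^2b.
S = (lcm/LT(g_2))·g_2 − (lcm/LT(g_3))·g_3 = -38/7ab^2 + 40/7b^3 + 1/4a^2 - 79/14ab + 10b^2 + 95/14b + 5/2.
Reduce S modulo (g_1, g_2, g_3, g_4) in that order:
  leading term ab^2: subtract (19/7)·g_1 from -38/7ab^2 + 40/7b^3 + 1/4a^2 - 79/14ab + 10b^2 + 95/14b + 5/2 → 40/7b^3 + 1/4a^2 - 41/14ab + 10b^2 + 19/7a + 285/14b + 225/14
  leading term b^3: no divisor's leading term divides it; move 40/7b^3 to the remainder.
  leading term a^2: subtract (4/7)·g_3 from 1/4a^2 - 41/14ab + 10b^2 + 19/7a + 285/14b + 225/14 → -30/7ab + 80/7b^2 + 10/7a + 160/7b + 120/7
  leading term ab: no divisor's leading term divides it; move -30/7ab to the remainder.
  leading term b^2: no divisor's leading term divides it; move 80/7b^2 to the remainder.
  leading term a: no divisor's leading term divides it; move 10/7a to the remainder.
  leading term b: no divisor's leading term divides it; move 160/7b to the remainder.
  leading term 1: no divisor's leading term divides it; move 120/7 to the remainder.
The remainder 40/7b^3 - 30/7ab + 80/7b^2 + 10/7a + 160/7b + 120/7 is nonzero, so it would be added as the next basis element.

S(g_2, g_3) = -38/7ab^2 + 40/7b^3 + 1/4a^2 - 79/14ab + 10b^2 + 95/14b + 5/2; remainder on division = 40/7b^3 - 30/7ab + 80/7b^2 + 10/7a + 160/7b + 120/7.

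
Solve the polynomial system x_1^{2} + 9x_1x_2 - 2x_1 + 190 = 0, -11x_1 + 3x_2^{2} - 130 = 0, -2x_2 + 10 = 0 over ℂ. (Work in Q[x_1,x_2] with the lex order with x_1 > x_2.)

Compute a lex Gröbner basis by Buchberger's algorithm.
f_1 = x_1^{2} + 9x_1x_2 - 2x_1 + 190, LT = x_1^{2}.
f_2 = -11x_1 + 3x_2^{2} - 130, LT = x_1.
f_3 = -2x_2 + 10, LT = x_2.

The S-polynomials (S(f_1,f_2), S(f_1,f_3), S(f_2,f_3)) all reduce to 0 modulo the current basis, so we have a Gröbner basis.
Inter-reduce: drop elements whose leading term is divisible by another's, tail-reduce, and make monic.
Reduced Gröbner basis: {x_1 + 5, x_2 - 5}.

From the last basis element, x_2 - 5 = 0, so x_2 takes values in {5}. Each choice, substituted upward through the basis, yields the corresponding point(s) of the solution set.
  x_2 = 5: the earlier basis element becomes x_1 + 5 = 0, giving x_1 = -5 — point (-5, 5).
Each listed point satisfies every original equation (direct substitution).
This is the nonlinear analogue of row-reducing a linear system.

{(-5, 5)}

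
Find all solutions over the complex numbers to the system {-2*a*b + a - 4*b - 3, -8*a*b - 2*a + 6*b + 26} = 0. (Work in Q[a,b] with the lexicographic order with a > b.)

Compute a lex Gröbner basis by Buchberger's algorithm.
f_1 = -2*a*b + a - 4*b - 3, LT = a*b.
f_2 = -8*a*b - 2*a + 6*b + 26, LT = a*b.

S(f_1,f_2): lcm = a*b. S = -3/4*a + 11/4*b + 19/4.
  reduce S modulo (f_1, f_2):
  remainder -3/4*a + 11/4*b + 19/4 ≠ 0; add h_3 = -3/4*a + 11/4*b + 19/4 to the basis.

S(f_1,h_3): lcm = a*b. S = -1/2*a + 11/3*b**2 + 25/3*b + 3/2.
  reduce S modulo (f_1, f_2, h_3):
  remainder 11/3*b**2 + 13/2*b - 5/3 ≠ 0; add h_4 = 11/3*b**2 + 13/2*b - 5/3 to the basis.

The other S-polynomials (S(f_2,h_3), S(f_1,h_4), S(f_2,h_4), S(h_3,h_4)) all reduce to 0 modulo the current basis, so we have a Gröbner basis.
Inter-reduce: drop elements whose leading term is divisible by another's, tail-reduce, and make monic.
Reduced Gröbner basis: {a - 11/3*b - 19/3, b**2 + 39/22*b - 5/11}.

A lex Gröbner basis eliminates variables successively. Here b**2 + 39/22*b - 5/11 depends only on b, with roots {-2, 5/22}; lifting each root through the earlier basis elements recovers the full solutions.
  b = -2: the earlier basis element becomes a + 1 = 0, giving a = -1 — point (-1, -2).
  b = 5/22: the earlier basis element becomes a - 43/6 = 0, giving a = 43/6 — point (43/6, 5/22).

{(-1, -2), (43/6, 5/22)}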